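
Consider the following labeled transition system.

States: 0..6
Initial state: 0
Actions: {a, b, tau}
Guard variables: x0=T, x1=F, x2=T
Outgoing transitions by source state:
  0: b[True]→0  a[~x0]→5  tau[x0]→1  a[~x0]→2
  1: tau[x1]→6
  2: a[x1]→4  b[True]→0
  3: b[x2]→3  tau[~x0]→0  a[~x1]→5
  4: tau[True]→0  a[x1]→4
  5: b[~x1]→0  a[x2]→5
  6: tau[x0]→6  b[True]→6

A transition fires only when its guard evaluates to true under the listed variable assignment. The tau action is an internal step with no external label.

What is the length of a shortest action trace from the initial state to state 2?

Breadth-first toward 2:
  L0 = {0}
  L1 = {1}
2 never appears.

Answer: UNREACHABLE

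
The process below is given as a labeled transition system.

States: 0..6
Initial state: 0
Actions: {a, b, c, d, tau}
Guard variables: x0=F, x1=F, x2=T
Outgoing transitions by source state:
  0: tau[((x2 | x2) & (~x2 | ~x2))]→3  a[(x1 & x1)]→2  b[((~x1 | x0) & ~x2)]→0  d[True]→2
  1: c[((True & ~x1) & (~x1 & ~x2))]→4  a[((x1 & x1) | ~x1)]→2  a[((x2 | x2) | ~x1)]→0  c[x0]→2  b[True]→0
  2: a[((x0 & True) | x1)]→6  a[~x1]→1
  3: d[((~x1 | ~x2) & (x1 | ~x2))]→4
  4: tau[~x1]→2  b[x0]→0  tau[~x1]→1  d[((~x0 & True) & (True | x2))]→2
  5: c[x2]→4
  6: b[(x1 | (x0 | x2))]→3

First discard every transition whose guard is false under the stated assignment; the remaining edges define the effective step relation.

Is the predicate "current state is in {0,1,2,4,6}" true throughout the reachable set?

Safe = {0,1,2,4,6}
Reachable = {0,1,2}
  0: safe
  1: safe
  2: safe

Answer: INVARIANT HOLDS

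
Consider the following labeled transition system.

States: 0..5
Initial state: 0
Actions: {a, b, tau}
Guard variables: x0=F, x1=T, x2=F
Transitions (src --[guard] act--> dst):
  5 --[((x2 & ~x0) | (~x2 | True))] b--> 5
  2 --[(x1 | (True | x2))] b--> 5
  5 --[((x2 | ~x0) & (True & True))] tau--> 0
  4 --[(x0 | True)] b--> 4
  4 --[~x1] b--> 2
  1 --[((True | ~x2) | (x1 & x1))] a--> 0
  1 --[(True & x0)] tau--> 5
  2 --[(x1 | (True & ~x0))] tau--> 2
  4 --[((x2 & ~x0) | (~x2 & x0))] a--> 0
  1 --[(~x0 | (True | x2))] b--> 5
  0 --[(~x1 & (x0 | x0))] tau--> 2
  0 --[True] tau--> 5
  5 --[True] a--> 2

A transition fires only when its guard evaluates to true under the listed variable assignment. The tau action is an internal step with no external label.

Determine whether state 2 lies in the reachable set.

Answer: REACHABLE

Analysis:
After dropping false guards: 9 live edges.
L0 = {0}
L1 = {5}  now seen {0,5}
L2 = {2}  now seen {0,2,5}
Reach set: {0,2,5}
Path to 2: tau·a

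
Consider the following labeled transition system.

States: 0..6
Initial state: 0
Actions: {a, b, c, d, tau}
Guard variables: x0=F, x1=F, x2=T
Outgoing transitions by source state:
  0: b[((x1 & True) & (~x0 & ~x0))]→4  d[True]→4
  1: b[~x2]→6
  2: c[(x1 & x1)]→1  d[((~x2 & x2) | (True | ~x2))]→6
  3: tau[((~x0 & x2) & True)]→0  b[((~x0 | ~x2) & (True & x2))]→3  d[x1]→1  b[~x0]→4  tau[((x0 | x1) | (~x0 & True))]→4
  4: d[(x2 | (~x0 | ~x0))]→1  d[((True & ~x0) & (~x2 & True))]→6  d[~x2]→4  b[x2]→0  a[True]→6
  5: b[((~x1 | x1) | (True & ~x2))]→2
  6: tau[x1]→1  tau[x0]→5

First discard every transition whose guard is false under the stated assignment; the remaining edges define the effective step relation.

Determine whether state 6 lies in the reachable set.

Answer: REACHABLE

Trace:
Guard filter leaves 10 enabled edge(s).
L0 = {0}
L1 = {4}  total {0,4}
L2 = {1,6}  total {0,1,4,6}
R = {0,1,4,6}
trace reaching 6: d·a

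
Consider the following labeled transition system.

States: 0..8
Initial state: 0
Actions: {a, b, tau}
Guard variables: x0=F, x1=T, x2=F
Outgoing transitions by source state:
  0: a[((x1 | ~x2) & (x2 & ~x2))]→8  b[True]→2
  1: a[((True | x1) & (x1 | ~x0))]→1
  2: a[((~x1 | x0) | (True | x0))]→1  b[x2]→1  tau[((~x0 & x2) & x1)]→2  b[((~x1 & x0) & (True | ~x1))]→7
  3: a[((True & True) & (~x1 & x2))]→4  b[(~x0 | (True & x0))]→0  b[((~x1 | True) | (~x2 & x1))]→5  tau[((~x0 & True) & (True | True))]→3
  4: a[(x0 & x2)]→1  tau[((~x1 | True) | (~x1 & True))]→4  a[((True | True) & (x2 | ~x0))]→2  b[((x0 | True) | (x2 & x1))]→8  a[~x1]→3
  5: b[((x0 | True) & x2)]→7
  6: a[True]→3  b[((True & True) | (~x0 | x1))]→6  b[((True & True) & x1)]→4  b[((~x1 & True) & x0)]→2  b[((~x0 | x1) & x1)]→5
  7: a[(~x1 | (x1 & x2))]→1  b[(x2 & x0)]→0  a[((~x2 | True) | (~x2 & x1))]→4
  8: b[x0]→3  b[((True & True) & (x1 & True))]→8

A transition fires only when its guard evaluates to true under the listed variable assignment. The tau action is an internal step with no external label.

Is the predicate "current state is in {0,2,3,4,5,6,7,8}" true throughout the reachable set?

Answer: INVARIANT VIOLATED at state 1

Analysis:
Allowed set {0,2,3,4,5,6,7,8}
R = {0,1,2}
  0: ok
  1: outside
  2: ok
witness against invariant: b·a → 1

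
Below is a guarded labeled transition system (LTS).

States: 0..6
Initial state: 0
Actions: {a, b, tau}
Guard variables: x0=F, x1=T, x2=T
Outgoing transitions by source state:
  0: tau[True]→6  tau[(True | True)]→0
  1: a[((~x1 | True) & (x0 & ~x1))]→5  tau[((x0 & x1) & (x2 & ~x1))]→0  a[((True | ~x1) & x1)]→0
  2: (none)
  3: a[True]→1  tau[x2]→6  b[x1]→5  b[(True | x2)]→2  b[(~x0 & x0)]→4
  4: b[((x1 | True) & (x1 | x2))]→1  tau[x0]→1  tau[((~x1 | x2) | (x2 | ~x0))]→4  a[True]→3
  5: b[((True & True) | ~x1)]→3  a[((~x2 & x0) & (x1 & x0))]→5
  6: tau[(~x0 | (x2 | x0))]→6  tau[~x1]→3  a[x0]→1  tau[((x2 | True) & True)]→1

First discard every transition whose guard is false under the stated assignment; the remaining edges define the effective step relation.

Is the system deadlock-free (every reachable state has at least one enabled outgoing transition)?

Answer: DEADLOCK-FREE

Working:
Reachable = {0,1,6}
  0: tau→0  tau→6  [2 exit(s)]
  1: a→0  [1 exit(s)]
  6: tau→1  tau→6  [2 exit(s)]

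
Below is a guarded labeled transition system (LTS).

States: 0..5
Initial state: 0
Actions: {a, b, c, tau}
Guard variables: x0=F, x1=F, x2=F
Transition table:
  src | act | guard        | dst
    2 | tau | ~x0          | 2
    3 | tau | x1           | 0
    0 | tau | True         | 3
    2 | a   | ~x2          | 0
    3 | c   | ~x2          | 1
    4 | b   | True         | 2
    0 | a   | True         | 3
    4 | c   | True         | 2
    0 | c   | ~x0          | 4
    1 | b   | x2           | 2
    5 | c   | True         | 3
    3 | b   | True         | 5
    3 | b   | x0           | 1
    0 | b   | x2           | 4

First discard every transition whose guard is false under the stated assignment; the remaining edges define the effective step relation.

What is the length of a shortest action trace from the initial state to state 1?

Layered search for 1:
  Layer 0: {0}
  Layer 1: {3,4}
  Layer 2: {1,2,5}
1 enters at depth 2; path a·c

Answer: 2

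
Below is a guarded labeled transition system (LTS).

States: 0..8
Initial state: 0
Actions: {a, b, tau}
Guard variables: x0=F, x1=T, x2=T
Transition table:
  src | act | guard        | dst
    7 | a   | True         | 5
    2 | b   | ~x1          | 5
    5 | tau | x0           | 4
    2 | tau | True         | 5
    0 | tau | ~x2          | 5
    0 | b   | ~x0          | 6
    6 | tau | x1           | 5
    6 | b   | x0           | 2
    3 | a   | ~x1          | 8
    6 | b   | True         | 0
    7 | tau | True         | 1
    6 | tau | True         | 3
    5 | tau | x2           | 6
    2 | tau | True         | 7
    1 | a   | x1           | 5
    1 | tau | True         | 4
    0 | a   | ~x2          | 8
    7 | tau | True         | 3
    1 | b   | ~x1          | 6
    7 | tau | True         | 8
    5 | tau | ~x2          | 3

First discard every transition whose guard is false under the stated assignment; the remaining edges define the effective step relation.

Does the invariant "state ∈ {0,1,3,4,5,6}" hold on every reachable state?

Answer: INVARIANT HOLDS

Trace:
Safe = {0,1,3,4,5,6}
Reach set: {0,3,5,6}
  0: ok
  3: ok
  5: ok
  6: ok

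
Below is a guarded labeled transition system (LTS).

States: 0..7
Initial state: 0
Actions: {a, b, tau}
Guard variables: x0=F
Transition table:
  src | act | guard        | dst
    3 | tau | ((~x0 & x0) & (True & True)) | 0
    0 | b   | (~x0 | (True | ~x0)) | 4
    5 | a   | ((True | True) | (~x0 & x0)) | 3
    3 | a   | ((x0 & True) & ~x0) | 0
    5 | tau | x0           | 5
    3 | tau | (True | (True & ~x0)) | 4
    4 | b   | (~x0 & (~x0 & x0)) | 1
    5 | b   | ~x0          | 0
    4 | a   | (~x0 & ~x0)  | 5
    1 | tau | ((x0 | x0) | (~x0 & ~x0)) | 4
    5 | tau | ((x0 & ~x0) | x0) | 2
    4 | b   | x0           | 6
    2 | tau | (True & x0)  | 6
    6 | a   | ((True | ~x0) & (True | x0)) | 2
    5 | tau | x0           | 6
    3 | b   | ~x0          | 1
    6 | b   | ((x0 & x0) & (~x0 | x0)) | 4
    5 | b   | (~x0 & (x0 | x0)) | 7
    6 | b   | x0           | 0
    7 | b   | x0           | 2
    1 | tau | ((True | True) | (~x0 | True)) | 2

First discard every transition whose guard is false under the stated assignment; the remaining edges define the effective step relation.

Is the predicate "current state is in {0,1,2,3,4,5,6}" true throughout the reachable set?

Answer: INVARIANT HOLDS

Analysis:
Safe = {0,1,2,3,4,5,6}
Reachable = {0,1,2,3,4,5}
  0: safe
  1: safe
  2: safe
  3: safe
  4: safe
  5: safe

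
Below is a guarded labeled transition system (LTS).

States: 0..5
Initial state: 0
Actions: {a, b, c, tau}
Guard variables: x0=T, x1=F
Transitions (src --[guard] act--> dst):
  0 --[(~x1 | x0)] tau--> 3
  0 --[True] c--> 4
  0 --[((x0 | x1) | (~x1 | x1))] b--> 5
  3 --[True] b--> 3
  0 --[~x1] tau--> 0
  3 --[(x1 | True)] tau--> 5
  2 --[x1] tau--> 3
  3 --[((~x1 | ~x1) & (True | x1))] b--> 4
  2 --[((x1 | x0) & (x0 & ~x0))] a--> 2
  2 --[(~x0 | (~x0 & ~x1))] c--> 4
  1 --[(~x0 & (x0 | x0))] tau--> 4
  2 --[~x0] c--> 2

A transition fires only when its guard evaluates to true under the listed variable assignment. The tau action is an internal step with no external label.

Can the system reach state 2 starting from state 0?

Answer: UNREACHABLE

Working:
7 transition(s) survive guard evaluation.
depth 0: {0}
depth 1: {3,4,5}  cumulative {0,3,4,5}
Reach set: {0,3,4,5}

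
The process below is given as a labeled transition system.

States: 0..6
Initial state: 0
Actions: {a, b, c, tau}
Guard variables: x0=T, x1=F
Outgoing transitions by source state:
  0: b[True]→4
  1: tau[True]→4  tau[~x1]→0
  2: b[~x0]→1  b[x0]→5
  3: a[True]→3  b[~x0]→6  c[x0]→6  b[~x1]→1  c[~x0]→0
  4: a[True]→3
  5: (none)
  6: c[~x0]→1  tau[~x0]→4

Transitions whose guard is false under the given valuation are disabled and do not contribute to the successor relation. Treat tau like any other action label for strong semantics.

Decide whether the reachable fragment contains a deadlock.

Reach set: {0,1,3,4,6}
  0: b→4  [1 out]
  1: tau→0  tau→4  [2 out]
  3: a→3  b→1  c→6  [3 out]
  4: a→3  [1 out]
  6: ∅  [deadlock]
trace reaching 6: b·a·c

Answer: DEADLOCK at state 6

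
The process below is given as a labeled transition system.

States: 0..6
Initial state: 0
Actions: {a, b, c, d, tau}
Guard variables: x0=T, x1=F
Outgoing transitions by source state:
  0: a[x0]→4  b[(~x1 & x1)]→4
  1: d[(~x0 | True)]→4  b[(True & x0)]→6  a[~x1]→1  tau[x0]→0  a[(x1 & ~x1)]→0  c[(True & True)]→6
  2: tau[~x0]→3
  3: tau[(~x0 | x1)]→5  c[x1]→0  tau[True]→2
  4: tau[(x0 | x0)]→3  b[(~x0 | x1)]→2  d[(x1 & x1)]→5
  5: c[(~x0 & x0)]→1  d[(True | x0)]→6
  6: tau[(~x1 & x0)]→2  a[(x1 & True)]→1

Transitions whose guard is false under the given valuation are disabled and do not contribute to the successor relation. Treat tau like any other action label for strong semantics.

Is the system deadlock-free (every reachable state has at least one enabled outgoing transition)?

Reach set: {0,2,3,4}
  0: a→4  [1 exit(s)]
  2: ∅  [deadlock]
  3: tau→2  [1 exit(s)]
  4: tau→3  [1 exit(s)]
witness 2: a·tau·tau

Answer: DEADLOCK at state 2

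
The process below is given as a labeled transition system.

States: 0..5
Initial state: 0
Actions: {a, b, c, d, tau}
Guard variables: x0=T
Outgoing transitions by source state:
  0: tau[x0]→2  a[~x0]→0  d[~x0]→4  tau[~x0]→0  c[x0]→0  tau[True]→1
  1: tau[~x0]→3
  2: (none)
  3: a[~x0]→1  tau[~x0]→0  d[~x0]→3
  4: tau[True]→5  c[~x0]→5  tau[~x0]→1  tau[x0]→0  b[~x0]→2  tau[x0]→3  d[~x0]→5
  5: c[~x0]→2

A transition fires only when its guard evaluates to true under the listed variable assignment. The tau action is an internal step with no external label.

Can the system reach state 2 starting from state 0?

Answer: REACHABLE

Working:
After dropping false guards: 6 live edges.
L0 = {0}
L1 = {1,2}  now seen {0,1,2}
R = {0,1,2}
trace reaching 2: tau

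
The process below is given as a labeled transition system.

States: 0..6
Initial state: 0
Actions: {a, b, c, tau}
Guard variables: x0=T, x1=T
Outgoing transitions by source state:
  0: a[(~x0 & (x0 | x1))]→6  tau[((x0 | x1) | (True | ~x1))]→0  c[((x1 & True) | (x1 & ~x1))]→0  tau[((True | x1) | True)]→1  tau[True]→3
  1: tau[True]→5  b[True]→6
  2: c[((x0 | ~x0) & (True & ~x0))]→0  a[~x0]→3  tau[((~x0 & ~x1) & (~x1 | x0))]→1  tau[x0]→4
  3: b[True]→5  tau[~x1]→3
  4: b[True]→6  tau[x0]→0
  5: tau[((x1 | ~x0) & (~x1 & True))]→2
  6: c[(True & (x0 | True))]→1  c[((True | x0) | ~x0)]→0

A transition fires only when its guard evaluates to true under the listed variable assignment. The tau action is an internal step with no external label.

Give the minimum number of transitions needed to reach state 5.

Breadth-first toward 5:
  depth 0: {0}
  depth 1: {1,3}
  depth 2: {5,6}
5 enters at depth 2; path tau·tau

Answer: 2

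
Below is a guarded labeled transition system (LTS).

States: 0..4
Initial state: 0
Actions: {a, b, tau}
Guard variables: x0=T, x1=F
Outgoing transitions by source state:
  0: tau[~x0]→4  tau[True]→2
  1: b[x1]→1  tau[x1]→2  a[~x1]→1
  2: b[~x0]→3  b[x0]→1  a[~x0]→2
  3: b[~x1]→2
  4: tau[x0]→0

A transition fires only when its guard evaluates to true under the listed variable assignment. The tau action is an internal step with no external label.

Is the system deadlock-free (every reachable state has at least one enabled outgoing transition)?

Answer: DEADLOCK-FREE

Working:
R = {0,1,2}
  0: tau→2  [1 exit(s)]
  1: a→1  [1 exit(s)]
  2: b→1  [1 exit(s)]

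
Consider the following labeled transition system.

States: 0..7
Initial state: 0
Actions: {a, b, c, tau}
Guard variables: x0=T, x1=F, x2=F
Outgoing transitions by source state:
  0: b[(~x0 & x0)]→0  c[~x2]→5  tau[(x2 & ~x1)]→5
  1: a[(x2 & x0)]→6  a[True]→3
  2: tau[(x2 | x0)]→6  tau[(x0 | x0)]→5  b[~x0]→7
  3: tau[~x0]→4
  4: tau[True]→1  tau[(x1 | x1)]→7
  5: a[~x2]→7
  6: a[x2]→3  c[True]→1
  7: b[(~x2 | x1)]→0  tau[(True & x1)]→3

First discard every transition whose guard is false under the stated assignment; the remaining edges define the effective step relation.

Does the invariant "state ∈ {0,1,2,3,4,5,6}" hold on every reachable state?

Answer: INVARIANT VIOLATED at state 7

Trace:
Safe = {0,1,2,3,4,5,6}
Reachable = {0,5,7}
  0: ok
  5: ok
  7: outside
reach 7 via c·a — violates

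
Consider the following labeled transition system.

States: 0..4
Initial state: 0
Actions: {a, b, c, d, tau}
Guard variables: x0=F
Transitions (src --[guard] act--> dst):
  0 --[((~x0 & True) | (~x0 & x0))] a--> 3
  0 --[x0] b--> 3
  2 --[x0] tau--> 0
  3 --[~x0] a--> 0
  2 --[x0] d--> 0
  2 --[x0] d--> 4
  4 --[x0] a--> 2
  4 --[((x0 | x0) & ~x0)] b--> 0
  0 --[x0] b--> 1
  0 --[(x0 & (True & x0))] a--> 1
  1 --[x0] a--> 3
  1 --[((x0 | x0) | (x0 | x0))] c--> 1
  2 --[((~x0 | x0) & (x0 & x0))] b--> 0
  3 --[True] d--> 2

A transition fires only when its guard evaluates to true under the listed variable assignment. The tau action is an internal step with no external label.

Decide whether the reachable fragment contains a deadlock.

Answer: DEADLOCK at state 2

Analysis:
Reachable = {0,2,3}
  0: a→3  [1 out]
  2: ∅  [STUCK]
  3: a→0  d→2  [2 out]
Path to 2: a·d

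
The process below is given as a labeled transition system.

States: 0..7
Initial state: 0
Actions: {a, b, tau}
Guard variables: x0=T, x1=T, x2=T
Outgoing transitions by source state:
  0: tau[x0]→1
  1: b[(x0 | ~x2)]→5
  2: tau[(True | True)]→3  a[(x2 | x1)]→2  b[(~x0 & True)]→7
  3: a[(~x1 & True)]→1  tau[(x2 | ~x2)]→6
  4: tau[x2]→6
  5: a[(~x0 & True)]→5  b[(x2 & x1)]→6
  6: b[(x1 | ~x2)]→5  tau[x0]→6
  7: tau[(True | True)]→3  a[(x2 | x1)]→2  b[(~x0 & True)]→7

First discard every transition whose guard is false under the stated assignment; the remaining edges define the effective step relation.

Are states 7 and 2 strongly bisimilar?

Bisimulation quotient by refinement:
  P[0] = {{0,1,2,3,4,5,6,7}}
  P[1] = {{0,3,4},{1,5},{2,7},{6}}
  P[2] = {{0},{1},{2,7},{3,4},{5},{6}}
stable after 3 split(s): 6 block(s)
class of 7: {2,7}; class of 2: {2,7}

Answer: BISIMILAR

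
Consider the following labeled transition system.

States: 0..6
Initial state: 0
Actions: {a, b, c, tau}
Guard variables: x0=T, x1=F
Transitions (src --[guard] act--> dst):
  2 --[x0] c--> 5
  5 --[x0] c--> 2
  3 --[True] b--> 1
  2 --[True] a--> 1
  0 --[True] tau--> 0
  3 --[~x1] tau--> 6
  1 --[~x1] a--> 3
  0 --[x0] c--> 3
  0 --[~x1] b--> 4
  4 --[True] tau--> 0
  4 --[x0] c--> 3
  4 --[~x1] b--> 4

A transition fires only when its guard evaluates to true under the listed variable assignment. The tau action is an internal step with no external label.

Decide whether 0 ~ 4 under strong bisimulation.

Bisimulation quotient by refinement:
  round 0: {{0,1,2,3,4,5,6}}
  round 1: {{0,4},{1},{2},{3},{5},{6}}
Fixed point at round 2; 6 class(es).
class of 0: {0,4}; class of 4: {0,4}

Answer: BISIMILAR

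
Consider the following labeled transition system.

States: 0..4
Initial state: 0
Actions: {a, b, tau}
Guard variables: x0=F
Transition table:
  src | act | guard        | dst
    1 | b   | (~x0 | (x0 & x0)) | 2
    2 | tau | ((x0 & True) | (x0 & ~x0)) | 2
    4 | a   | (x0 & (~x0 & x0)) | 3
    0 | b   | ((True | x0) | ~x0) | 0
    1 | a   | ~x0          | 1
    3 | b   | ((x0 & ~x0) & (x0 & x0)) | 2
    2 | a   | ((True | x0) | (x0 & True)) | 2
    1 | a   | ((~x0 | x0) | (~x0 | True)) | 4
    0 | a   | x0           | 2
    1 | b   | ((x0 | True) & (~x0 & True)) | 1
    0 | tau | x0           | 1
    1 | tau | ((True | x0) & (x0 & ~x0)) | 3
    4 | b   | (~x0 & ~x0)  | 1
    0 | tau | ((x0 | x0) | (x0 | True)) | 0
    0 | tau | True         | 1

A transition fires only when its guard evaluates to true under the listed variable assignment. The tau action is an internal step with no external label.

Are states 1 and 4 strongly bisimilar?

Answer: NOT BISIMILAR

Working:
Refine partition for ~:
  P[0] = {{0,1,2,3,4}}
  P[1] = {{0},{1},{2},{3},{4}}
Fixed point at round 2; 5 class(es).
1∈{1}, 4∈{4}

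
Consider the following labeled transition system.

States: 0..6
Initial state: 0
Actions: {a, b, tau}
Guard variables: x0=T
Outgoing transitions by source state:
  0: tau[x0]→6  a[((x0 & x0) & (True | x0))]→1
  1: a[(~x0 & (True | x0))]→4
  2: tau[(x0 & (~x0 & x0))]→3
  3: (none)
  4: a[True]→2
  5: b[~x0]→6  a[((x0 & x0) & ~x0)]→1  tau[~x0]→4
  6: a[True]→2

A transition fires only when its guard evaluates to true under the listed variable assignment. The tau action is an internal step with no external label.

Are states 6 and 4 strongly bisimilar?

Bisimulation quotient by refinement:
  P[0] = {{0,1,2,3,4,5,6}}
  P[1] = {{0},{1,2,3,5},{4,6}}
3 equivalence class(es) (converged in 2)
class of 6: {4,6}; class of 4: {4,6}

Answer: BISIMILAR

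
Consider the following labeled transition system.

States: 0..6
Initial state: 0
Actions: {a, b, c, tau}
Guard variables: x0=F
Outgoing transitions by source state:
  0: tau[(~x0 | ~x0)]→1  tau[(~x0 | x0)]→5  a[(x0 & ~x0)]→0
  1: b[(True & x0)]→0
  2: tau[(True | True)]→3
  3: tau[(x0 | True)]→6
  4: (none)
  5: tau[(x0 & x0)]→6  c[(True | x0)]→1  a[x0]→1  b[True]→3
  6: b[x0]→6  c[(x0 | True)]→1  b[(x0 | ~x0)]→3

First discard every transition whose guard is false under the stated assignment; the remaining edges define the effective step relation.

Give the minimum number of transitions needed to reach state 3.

Answer: 2

Working:
Breadth-first toward 3:
  L0 = {0}
  L1 = {1,5}
  L2 = {3}
first hit 3 at d=2 via tau·b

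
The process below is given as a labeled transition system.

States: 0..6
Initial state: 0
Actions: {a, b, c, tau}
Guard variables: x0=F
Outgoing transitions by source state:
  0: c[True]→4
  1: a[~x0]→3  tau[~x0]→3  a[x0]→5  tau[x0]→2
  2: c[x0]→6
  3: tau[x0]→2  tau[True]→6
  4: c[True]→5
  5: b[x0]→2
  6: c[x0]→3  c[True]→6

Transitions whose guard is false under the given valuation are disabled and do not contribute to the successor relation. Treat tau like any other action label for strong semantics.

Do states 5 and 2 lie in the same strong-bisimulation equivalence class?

Bisimulation quotient by refinement:
  π0 = {{0,1,2,3,4,5,6}}
  π1 = {{0,4,6},{1},{2,5},{3}}
  π2 = {{0,6},{1},{2,5},{3},{4}}
  π3 = {{0},{1},{2,5},{3},{4},{6}}
stable after 4 split(s): 6 block(s)
5∈{2,5}, 2∈{2,5}

Answer: BISIMILAR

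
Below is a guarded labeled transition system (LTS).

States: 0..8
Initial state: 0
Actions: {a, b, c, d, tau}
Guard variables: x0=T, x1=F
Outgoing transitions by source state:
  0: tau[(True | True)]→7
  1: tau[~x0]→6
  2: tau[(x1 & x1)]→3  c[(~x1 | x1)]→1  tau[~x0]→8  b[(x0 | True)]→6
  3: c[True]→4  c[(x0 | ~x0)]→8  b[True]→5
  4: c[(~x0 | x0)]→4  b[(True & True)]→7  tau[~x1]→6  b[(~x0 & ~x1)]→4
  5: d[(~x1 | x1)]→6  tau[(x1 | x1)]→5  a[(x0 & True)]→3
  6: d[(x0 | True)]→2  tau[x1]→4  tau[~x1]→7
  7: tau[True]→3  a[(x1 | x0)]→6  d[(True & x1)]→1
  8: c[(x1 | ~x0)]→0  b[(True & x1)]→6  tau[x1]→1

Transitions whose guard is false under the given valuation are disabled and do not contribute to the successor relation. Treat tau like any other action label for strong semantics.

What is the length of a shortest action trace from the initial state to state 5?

BFS to 5:
  L0 = {0}
  L1 = {7}
  L2 = {3,6}
  L3 = {2,4,5,8}
5 enters at depth 3; path tau·tau·b

Answer: 3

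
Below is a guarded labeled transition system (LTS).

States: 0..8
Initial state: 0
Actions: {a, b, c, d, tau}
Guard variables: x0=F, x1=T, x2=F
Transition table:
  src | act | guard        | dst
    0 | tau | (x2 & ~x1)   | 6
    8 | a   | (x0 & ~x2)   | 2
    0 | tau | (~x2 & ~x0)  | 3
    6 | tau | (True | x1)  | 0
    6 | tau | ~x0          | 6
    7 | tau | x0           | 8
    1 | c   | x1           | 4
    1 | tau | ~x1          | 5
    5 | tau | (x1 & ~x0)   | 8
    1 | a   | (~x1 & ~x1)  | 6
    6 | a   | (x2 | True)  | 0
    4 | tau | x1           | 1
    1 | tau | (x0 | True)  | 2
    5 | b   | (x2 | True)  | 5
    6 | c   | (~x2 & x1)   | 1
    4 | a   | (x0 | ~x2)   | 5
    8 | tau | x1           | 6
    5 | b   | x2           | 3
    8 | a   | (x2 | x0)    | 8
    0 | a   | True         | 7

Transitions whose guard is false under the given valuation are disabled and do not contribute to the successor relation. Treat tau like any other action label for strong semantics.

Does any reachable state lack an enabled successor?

Answer: DEADLOCK at state 3

Trace:
R = {0,3,7}
  0: a→7  tau→3  [2 out]
  3: ∅  [deadlock]
  7: ∅  [deadlock]
Path to 3: tau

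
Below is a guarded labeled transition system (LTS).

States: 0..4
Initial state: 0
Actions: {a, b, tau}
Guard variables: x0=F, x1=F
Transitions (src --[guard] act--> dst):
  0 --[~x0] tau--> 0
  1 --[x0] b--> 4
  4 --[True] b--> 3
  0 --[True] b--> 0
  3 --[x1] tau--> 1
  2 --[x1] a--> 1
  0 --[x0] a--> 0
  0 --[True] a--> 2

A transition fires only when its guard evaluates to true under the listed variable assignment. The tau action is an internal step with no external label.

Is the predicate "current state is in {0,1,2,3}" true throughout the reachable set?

Inv-set: {0,1,2,3}
R = {0,2}
  0: safe
  2: safe

Answer: INVARIANT HOLDS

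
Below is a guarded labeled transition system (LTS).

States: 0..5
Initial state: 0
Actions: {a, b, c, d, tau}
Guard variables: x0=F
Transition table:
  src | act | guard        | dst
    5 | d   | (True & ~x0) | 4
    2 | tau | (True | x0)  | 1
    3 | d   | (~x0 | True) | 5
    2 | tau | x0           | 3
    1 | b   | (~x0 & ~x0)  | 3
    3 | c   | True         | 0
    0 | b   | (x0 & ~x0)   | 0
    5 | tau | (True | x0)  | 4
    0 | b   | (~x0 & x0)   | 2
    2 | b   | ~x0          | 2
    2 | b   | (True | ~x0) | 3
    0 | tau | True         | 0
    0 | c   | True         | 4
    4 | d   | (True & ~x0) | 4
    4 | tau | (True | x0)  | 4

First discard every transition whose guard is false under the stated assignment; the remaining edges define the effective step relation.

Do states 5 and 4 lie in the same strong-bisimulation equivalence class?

Compute ~ classes (split until stable):
  round 0: {{0,1,2,3,4,5}}
  round 1: {{0},{1},{2},{3},{4,5}}
Fixed point at round 2; 5 class(es).
class of 5: {4,5}; class of 4: {4,5}

Answer: BISIMILAR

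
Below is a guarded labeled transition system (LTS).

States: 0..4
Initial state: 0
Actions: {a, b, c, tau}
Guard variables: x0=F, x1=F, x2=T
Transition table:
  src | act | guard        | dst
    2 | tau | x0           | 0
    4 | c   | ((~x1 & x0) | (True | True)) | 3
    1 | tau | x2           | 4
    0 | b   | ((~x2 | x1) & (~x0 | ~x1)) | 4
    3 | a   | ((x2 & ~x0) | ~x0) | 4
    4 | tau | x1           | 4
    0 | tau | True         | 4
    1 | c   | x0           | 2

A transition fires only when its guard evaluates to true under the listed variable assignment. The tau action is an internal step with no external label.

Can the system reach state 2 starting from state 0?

Answer: UNREACHABLE

Working:
After dropping false guards: 4 live edges.
depth 0: {0}
depth 1: {4}  total {0,4}
depth 2: {3}  total {0,3,4}
Reach set: {0,3,4}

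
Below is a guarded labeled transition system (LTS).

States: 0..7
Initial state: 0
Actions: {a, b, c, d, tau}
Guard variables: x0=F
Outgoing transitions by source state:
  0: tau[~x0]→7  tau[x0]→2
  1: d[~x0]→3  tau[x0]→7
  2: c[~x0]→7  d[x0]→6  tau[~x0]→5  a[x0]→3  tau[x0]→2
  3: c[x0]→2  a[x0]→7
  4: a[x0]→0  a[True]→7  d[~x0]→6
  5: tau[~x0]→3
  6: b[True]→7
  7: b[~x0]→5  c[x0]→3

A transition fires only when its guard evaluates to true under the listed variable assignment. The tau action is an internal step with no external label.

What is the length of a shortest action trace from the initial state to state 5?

BFS to 5:
  L0 = {0}
  L1 = {7}
  L2 = {5}
5 enters at depth 2; path tau·b

Answer: 2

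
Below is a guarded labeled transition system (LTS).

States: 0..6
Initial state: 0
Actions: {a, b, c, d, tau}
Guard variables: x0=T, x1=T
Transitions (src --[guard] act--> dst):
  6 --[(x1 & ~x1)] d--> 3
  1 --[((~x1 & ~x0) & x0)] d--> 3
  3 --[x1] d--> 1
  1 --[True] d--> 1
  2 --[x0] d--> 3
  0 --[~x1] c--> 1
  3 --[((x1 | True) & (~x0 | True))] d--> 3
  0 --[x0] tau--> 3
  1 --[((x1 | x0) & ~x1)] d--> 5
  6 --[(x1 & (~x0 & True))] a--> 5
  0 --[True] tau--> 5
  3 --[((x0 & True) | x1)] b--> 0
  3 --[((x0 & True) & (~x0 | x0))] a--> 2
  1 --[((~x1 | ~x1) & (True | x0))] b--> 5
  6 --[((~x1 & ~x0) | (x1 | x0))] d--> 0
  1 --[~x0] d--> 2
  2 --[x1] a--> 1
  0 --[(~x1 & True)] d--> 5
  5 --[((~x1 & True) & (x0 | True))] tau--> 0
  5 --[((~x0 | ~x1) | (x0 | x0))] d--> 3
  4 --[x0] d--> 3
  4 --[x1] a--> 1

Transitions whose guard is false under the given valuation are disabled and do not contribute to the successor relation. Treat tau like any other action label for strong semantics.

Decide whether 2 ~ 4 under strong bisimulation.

Answer: BISIMILAR

Trace:
Refine partition for ~:
  P[0] = {{0,1,2,3,4,5,6}}
  P[1] = {{0},{1,5,6},{2,4},{3}}
  P[2] = {{0},{1},{2,4},{3},{5},{6}}
6 equivalence class(es) (converged in 3)
2∈{2,4}, 4∈{2,4}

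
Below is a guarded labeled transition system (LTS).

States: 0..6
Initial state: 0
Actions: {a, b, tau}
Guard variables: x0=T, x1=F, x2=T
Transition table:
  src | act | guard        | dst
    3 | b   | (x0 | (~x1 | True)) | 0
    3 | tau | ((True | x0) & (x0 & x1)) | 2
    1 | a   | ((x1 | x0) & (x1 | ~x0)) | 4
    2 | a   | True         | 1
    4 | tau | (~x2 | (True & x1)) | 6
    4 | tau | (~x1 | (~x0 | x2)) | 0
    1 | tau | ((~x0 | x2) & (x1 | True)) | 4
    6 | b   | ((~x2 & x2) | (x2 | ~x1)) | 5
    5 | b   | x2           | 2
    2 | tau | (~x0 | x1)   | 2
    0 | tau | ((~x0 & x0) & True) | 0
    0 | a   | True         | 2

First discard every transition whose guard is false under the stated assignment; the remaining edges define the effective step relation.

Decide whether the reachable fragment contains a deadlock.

Answer: DEADLOCK-FREE

Trace:
Reachable = {0,1,2,4}
  0: a→2  [deg 1]
  1: tau→4  [deg 1]
  2: a→1  [deg 1]
  4: tau→0  [deg 1]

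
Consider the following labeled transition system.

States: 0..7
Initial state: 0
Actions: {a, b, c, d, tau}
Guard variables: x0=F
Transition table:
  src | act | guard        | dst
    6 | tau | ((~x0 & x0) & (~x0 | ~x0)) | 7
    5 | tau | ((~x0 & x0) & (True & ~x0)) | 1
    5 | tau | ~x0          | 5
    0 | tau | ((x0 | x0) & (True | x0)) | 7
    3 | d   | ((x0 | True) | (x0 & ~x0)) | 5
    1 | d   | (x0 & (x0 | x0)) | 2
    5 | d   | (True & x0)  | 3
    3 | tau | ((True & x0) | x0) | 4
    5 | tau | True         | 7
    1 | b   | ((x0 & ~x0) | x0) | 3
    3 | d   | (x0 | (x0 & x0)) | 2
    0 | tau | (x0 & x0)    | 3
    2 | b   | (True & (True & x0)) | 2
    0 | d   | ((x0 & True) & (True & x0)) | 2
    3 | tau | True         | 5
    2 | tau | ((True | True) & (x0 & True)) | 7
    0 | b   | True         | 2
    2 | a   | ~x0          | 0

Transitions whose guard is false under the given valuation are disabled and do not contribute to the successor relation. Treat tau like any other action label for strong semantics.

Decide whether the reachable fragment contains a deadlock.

Answer: DEADLOCK-FREE

Analysis:
Reachable = {0,2}
  0: b→2  [1 exit(s)]
  2: a→0  [1 exit(s)]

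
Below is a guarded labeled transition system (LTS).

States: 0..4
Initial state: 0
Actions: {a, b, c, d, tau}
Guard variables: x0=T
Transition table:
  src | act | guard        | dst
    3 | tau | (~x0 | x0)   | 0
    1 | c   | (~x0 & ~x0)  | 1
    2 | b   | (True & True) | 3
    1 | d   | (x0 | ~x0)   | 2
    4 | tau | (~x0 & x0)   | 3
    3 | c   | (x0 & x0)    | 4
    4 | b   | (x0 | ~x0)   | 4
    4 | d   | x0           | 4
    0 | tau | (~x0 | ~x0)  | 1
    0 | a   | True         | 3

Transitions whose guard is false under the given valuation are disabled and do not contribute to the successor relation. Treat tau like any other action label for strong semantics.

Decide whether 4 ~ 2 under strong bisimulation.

Bisimulation quotient by refinement:
  P[0] = {{0,1,2,3,4}}
  P[1] = {{0},{1},{2},{3},{4}}
5 equivalence class(es) (converged in 2)
[4]={4}  [2]={2}

Answer: NOT BISIMILAR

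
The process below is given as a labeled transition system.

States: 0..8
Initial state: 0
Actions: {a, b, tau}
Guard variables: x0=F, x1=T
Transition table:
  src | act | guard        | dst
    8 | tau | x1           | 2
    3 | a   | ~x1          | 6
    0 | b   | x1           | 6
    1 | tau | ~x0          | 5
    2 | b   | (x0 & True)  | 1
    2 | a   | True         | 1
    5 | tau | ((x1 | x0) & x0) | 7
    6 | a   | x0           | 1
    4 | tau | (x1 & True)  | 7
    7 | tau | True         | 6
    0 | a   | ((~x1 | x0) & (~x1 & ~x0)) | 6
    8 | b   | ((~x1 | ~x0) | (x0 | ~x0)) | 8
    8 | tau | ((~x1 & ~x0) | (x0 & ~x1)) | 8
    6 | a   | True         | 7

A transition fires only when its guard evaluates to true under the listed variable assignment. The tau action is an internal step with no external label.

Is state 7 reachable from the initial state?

8 transition(s) survive guard evaluation.
depth 0: {0}
depth 1: {6}  total {0,6}
depth 2: {7}  total {0,6,7}
R = {0,6,7}
witness 7: b·a

Answer: REACHABLE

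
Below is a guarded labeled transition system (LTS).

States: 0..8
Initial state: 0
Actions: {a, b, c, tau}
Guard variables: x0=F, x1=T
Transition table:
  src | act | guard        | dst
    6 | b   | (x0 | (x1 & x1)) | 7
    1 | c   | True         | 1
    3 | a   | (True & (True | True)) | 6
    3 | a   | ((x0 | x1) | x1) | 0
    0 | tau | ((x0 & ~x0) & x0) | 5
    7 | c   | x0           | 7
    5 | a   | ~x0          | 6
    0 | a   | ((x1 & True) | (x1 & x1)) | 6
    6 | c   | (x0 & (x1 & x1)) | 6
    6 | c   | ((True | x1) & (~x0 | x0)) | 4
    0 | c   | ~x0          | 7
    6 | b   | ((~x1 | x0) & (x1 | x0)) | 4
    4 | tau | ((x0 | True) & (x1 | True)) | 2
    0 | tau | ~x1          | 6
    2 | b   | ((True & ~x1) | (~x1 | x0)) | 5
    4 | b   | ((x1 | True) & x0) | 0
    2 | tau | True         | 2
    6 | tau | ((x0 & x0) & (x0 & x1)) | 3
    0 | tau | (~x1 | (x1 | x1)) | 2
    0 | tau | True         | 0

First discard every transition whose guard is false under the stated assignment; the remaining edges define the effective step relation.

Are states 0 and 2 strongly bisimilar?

Bisimulation quotient by refinement:
  round 0: {{0,1,2,3,4,5,6,7,8}}
  round 1: {{0},{1},{2,4},{3,5},{6},{7,8}}
  round 2: {{0},{1},{2,4},{3},{5},{6},{7,8}}
7 equivalence class(es) (converged in 3)
[0]={0}  [2]={2,4}

Answer: NOT BISIMILAR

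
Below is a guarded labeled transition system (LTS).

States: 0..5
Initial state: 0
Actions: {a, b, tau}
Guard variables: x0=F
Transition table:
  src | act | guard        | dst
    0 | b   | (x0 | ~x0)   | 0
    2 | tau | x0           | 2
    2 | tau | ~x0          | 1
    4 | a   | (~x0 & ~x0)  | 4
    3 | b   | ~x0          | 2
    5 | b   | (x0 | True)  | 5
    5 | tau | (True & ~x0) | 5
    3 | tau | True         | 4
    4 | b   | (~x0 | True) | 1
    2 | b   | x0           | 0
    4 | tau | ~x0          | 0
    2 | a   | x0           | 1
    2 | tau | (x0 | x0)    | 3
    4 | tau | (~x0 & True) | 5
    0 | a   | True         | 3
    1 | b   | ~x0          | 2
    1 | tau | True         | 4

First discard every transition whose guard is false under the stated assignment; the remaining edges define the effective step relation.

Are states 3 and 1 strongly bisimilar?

Compute ~ classes (split until stable):
  round 0: {{0,1,2,3,4,5}}
  round 1: {{0},{1,3,5},{2},{4}}
  round 2: {{0},{1,3},{2},{4},{5}}
Fixed point at round 3; 5 class(es).
class of 3: {1,3}; class of 1: {1,3}

Answer: BISIMILAR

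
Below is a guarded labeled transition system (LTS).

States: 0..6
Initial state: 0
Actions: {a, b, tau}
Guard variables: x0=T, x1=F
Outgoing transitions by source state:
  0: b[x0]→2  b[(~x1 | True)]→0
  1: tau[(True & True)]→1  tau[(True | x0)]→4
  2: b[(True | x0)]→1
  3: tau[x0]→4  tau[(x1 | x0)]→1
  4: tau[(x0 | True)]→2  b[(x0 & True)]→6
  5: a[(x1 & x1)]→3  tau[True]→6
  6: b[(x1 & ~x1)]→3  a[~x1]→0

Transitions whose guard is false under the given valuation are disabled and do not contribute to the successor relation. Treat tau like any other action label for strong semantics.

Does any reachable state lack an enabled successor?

Answer: DEADLOCK-FREE

Working:
Reach set: {0,1,2,4,6}
  0: b→0  b→2  [2 out]
  1: tau→1  tau→4  [2 out]
  2: b→1  [1 out]
  4: b→6  tau→2  [2 out]
  6: a→0  [1 out]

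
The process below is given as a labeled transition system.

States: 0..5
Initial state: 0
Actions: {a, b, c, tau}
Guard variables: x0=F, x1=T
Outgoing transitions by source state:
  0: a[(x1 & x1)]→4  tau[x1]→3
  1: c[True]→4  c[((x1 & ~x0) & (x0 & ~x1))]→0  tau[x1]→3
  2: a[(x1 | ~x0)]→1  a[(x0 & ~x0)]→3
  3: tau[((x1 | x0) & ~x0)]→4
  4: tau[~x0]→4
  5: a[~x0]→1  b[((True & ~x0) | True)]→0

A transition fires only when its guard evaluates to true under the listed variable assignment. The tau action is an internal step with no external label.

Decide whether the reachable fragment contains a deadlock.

Reach set: {0,3,4}
  0: a→4  tau→3  [deg 2]
  3: tau→4  [deg 1]
  4: tau→4  [deg 1]

Answer: DEADLOCK-FREE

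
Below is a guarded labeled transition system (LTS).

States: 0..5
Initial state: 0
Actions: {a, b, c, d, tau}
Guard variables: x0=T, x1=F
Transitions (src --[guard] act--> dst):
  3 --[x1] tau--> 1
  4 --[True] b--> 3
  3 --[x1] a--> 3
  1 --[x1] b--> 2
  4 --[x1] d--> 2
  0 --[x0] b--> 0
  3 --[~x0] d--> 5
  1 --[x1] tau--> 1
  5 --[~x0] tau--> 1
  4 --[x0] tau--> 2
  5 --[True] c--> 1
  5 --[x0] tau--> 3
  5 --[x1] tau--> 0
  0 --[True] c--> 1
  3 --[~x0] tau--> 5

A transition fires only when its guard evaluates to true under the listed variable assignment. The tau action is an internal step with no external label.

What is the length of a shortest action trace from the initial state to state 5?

Layered search for 5:
  depth 0: {0}
  depth 1: {1}
5 never appears.

Answer: UNREACHABLE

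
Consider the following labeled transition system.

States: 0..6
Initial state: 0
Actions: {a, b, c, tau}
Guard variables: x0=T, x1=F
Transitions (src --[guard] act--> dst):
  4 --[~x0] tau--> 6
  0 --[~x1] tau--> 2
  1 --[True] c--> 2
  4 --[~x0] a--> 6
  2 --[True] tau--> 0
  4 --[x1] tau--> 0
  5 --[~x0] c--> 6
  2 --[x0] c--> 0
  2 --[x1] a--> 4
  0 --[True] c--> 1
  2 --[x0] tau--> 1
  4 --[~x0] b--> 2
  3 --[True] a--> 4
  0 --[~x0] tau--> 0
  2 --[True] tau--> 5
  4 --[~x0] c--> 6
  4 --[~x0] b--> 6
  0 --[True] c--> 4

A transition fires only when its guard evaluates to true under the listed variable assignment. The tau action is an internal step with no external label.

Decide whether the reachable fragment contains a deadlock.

Answer: DEADLOCK at state 4

Trace:
R = {0,1,2,4,5}
  0: c→1  c→4  tau→2  [3 exit(s)]
  1: c→2  [1 exit(s)]
  2: c→0  tau→0  tau→1  tau→5  [4 exit(s)]
  4: ∅  [no exit]
  5: ∅  [no exit]
witness 4: c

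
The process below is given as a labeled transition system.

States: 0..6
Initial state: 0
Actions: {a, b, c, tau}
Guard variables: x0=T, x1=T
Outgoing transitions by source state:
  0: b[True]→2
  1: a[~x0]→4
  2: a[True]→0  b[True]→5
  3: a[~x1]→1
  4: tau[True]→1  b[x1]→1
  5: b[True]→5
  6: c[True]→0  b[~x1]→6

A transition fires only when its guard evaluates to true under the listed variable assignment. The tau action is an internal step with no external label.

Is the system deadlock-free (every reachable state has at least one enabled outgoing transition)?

R = {0,2,5}
  0: b→2  [1 exit(s)]
  2: a→0  b→5  [2 exit(s)]
  5: b→5  [1 exit(s)]

Answer: DEADLOCK-FREE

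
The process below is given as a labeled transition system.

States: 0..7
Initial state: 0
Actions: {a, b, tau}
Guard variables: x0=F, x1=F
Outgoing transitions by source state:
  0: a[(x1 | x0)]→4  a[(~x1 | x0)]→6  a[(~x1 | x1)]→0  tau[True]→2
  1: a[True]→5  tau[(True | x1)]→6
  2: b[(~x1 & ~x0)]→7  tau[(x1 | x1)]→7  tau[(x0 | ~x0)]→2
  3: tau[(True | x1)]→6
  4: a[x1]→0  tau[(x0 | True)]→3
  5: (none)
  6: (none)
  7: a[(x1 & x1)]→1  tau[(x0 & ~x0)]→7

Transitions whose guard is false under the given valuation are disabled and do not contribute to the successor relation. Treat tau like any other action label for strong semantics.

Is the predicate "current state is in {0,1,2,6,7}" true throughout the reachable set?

Safe = {0,1,2,6,7}
Reachable = {0,2,6,7}
  0: ✓
  2: ✓
  6: ✓
  7: ✓

Answer: INVARIANT HOLDS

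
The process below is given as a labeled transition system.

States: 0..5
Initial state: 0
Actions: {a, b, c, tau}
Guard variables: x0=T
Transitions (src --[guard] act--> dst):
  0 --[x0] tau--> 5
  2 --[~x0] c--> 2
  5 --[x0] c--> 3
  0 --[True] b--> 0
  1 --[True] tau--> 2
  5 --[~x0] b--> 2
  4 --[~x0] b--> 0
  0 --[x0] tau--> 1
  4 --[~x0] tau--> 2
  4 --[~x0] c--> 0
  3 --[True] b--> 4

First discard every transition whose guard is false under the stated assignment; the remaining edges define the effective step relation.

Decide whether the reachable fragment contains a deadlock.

Answer: DEADLOCK at state 2

Trace:
Reach set: {0,1,2,3,4,5}
  0: b→0  tau→1  tau→5  [deg 3]
  1: tau→2  [deg 1]
  2: ∅  [no exit]
  3: b→4  [deg 1]
  4: ∅  [no exit]
  5: c→3  [deg 1]
trace reaching 2: tau·tau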